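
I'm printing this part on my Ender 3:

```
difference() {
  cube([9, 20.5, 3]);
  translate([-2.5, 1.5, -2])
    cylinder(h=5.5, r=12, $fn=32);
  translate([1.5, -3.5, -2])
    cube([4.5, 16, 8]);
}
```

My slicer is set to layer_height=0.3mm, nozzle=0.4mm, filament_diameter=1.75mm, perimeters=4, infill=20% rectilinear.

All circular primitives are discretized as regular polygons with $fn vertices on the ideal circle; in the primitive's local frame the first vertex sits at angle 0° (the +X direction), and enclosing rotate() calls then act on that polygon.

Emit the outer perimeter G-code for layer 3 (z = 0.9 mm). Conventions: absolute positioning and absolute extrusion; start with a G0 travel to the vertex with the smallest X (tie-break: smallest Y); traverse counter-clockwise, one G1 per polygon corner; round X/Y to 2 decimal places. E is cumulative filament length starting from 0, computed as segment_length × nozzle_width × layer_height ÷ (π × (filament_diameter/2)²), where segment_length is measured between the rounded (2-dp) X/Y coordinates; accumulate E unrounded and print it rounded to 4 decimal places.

At z = 0.9 mm: the 9×20.5 cube contributes its full rectangle; the r=12 cylinder at (-2.5, 1.5) gives a regular 32-gon of circumradius 12 (constant along its height); the 4.5×16 cube at (1.5, -3.5) contributes its full rectangle; Subtracting the remaining from the first: starting from the 9×20.5 cube, the r=12 cylinder at (-2.5, 1.5) partially overlaps it — only the 95.16 mm² overlap (of its 449.49 mm²) is removed, clipping the outline; the 4.5×16 cube at (1.5, -3.5) partially overlaps it — only the 4.23 mm² overlap (of its 72.00 mm²) is removed, clipping the outline — 1 connected region. The outline is a single polygon with 10 vertices. Extrusion per mm of travel: 0.4 × 0.3 / (π × 0.875²) = 0.049890. Accumulating E over each segment gives final E = 2.3351.

G0 X0.00 Y13.22 Z0.90
G1 X2.09 Y12.59 E0.1089
G1 X2.25 Y12.50 E0.1181
G1 X6.00 Y12.50 E0.3052
G1 X6.00 Y9.97 E0.4314
G1 X7.48 Y8.17 E0.5476
G1 X8.59 Y6.09 E0.6653
G1 X9.00 Y4.73 E0.7361
G1 X9.00 Y20.50 E1.5229
G1 X0.00 Y20.50 E1.9719
G1 X0.00 Y13.22 E2.3351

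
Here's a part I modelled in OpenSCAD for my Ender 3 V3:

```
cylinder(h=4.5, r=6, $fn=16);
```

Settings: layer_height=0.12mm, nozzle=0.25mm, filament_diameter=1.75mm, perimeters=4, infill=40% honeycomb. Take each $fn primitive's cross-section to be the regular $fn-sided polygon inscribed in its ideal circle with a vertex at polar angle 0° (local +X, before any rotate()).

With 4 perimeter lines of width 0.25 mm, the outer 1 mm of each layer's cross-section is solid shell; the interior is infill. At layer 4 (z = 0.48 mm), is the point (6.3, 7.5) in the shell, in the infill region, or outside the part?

outside

At z = 0.48 mm: the r=6 cylinder gives a regular 16-gon of circumradius 6 (constant along its height). Overall, the cross-section is a single solid region. The nearest boundary edge runs (4.24, 4.24)→(2.30, 5.54); distance from the point to it = 3.85 mm. The point is not inside any of the regions above, so it lies outside the cross-section (3.85 mm from the nearest boundary).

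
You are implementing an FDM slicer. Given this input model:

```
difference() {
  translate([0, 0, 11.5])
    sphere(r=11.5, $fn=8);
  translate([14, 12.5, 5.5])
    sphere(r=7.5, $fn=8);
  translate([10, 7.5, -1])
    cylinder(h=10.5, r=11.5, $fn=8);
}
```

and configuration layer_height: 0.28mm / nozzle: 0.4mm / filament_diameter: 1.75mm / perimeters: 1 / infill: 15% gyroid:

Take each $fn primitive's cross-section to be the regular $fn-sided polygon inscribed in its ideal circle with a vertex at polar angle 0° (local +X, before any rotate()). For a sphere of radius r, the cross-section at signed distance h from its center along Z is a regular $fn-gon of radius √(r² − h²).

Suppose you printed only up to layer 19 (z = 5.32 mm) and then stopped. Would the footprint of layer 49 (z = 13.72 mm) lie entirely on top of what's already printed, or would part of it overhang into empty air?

part overhangs

Compare the two slices. At z = 5.32: the r=11.5 sphere contributes a regular 8-gon of circumradius √(11.5²−6.18²) = 9.698 (area = (8/2)·9.698²·sin(360°/8) = 266.04 mm²); the r=7.5 sphere at (14, 12.5) slices to a regular 8-gon of circumradius 7.498 (√(r²−h²) with h=0.18 from center) (area = (8/2)·7.498²·sin(360°/8) = 159.01 mm²); the r=11.5 cylinder at (10, 7.5) contributes a regular 8-gon of circumradius 11.5 (area = (8/2)·11.500²·sin(360°/8) = 374.06 mm²); Taking the first minus the rest: starting from the r=11.5 sphere (266.04 mm²), the r=7.5 sphere at (14, 12.5) misses the remaining region (no effect); the r=11.5 cylinder at (10, 7.5) partially overlaps it — only the 83.39 mm² overlap (of its 374.06 mm²) is removed, clipping the outline — area = 182.64 mm². At z = 13.72: the r=11.5 sphere contributes a regular 8-gon of circumradius √(11.5²−2.22²) = 11.284 (area = (8/2)·11.284²·sin(360°/8) = 360.12 mm²); the sphere at (14, 12.5) is not intersected at this z (|z−center|=8.220 > r=7.5); the cylinder at (10, 7.5) is absent (z outside [-1, 9.5]); After the difference (first − rest): none of the subtracted shapes is present at this height, so the r=11.5 sphere is unchanged — area = 360.12 mm². Checking containment: at z = 13.72 the cross-section extends beyond the z = 5.32 cross-section by about 177.48 mm².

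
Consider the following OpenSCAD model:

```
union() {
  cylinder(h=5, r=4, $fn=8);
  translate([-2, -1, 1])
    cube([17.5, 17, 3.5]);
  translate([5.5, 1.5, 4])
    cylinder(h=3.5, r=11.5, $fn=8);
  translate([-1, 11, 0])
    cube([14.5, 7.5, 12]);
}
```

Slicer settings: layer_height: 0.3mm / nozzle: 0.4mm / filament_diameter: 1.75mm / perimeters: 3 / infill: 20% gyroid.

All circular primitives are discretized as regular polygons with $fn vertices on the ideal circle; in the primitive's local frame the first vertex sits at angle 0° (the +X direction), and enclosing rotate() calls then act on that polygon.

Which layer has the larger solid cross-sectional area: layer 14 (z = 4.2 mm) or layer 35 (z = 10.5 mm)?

Layer 14 (z = 4.2): the r=4 cylinder contributes a regular 8-gon of circumradius 4 (area = (8/2)·4.000²·sin(360°/8) = 45.25 mm²); the cube at (-2, -1) is present — its section is the full 17.5×17 rectangle (area 297.50 mm²); the cylinder at (5.5, 1.5): section is a regular 8-gon, circumradius r=11.5 (area = (8/2)·11.500²·sin(360°/8) = 374.06 mm²); the cube at (-1, 11) (footprint 14.5×7.5) is included at this height (area 108.75 mm²); Merging all regions: the regions partially overlap — summed areas 825.56 mm² minus the doubly-counted overlap 326.90 mm² gives 498.66 mm² — area = 498.66 mm². So its area = 498.66 mm². Layer 35 (z = 10.5): the cylinder is not intersected at this z (z outside [0, 5]); the cube at (-2, -1) does not reach this height (z outside [1, 4.5]); the cylinder at (5.5, 1.5) does not reach this height (z outside [4, 7.5]); the 14.5×7.5 cube at (-1, 11) contributes its full rectangle (area 108.75 mm²); Taking the union: only the 14.5×7.5 cube at (-1, 11) is present, so the union is just that shape — area = 108.75 mm². So its area = 108.75 mm². Layer 14 is larger (498.66 vs 108.75 mm²).

layer 14 (z = 4.2 mm)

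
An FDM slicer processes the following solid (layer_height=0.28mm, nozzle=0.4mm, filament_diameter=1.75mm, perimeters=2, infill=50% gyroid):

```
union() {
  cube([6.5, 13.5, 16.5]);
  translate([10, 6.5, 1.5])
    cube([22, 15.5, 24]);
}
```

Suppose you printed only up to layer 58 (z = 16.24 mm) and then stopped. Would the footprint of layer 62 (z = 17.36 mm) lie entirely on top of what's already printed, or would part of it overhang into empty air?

entirely on top

Compare the two slices. At z = 16.24: the cube is present — its section is the full 6.5×13.5 rectangle (area 87.75 mm²); the cube at (10, 6.5) is present — its section is the full 22×15.5 rectangle (area 341.00 mm²); Taking the union: the 2 present regions are separate (no shared area or edge), so areas and boundary lengths simply add and each stays a separate island — area = 428.75 mm². At z = 17.36: the cube does not reach this height (z outside [0, 16.5]); the cube at (10, 6.5) is present — its section is the full 22×15.5 rectangle (area 341.00 mm²); Combining (union): only the 22×15.5 cube at (10, 6.5) is present, so the union is just that shape — area = 341.00 mm². Checking containment: the cross-section at z = 17.36 is a subset of the cross-section at z = 16.24.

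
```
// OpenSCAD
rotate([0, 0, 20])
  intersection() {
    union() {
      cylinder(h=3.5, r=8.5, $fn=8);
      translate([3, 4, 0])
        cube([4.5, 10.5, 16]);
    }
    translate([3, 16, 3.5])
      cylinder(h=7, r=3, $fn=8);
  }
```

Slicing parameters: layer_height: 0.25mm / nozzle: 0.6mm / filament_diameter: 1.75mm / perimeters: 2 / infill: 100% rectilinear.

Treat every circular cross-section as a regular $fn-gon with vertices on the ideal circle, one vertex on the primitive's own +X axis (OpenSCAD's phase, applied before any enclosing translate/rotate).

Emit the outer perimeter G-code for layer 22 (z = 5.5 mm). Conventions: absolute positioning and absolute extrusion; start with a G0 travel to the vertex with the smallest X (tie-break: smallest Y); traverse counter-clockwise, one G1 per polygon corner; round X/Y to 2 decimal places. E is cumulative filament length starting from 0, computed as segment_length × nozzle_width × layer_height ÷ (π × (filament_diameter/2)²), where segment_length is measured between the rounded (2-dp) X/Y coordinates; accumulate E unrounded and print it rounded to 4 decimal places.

G0 X-2.14 Y14.65 Z5.50
G1 X-1.63 Y13.24 E0.0935
G1 X0.07 Y14.79 E0.2370
G1 X0.10 Y15.47 E0.2794
G1 X-2.14 Y14.65 E0.4282

At z = 5.5 mm: the cylinder does not reach this height (z outside [0, 3.5]); the 4.5×10.5 cube at (3, 4) contributes its full rectangle; Taking the union: only the 4.5×10.5 cube at (3, 4) is present, so the union is just that shape — 1 connected region; the r=3 cylinder at (3, 16) contributes a regular 8-gon of circumradius 3; Keeping only the common overlap: the r=3 cylinder at (3, 16) partially overlaps the result so far; clipping to the common part keeps 2.33 mm² — 1 connected region; (rotated 20° about Z; rotation is an isometry so areas/perimeters/island counts are preserved). The outline is a single polygon with 4 vertices. Extrusion per mm of travel: 0.6 × 0.25 / (π × 0.875²) = 0.062363. Accumulating E over each segment gives final E = 0.4282.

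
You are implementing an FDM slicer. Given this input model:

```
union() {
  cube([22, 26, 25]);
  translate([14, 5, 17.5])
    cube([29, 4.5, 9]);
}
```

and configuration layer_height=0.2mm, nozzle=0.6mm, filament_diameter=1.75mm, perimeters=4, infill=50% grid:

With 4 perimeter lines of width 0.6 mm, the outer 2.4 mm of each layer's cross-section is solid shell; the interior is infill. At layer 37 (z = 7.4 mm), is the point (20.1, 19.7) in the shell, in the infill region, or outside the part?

shell

At z = 7.4 mm: the cube (footprint 22×26) is included at this height; the cube at (14, 5) does not reach this height (z outside [17.5, 26.5]); Taking the union: only the 22×26 cube is present, so the union is just that shape — 1 connected region. Overall, the cross-section is a single solid region. The nearest boundary edge runs (22.00, 0.00)→(22.00, 26.00); distance from the point to it = 1.90 mm. The point is inside the cross-section, 1.90 mm from the nearest boundary — within the 2.4 mm shell band (4 × 0.6).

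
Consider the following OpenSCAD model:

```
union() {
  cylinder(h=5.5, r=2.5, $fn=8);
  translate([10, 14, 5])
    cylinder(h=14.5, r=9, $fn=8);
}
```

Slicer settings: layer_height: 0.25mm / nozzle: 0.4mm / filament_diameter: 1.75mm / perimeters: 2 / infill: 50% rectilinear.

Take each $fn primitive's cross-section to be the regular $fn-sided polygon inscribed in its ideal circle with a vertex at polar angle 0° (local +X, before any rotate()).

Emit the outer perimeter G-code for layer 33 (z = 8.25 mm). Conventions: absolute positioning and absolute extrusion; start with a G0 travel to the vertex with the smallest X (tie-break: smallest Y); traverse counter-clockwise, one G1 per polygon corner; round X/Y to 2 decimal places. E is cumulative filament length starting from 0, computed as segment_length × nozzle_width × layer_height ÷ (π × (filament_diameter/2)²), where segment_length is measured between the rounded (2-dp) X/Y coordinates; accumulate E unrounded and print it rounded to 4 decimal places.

G0 X1.00 Y14.00 Z8.25
G1 X3.64 Y7.64 E0.2863
G1 X10.00 Y5.00 E0.5726
G1 X16.36 Y7.64 E0.8589
G1 X19.00 Y14.00 E1.1452
G1 X16.36 Y20.36 E1.4315
G1 X10.00 Y23.00 E1.7178
G1 X3.64 Y20.36 E2.0041
G1 X1.00 Y14.00 E2.2903

At z = 8.25 mm: the cylinder is absent (z outside [0, 5.5]); the r=9 cylinder at (10, 14) contributes a regular 8-gon of circumradius 9; Merging all regions: only the r=9 cylinder at (10, 14) is present, so the union is just that shape — 1 connected region. The outline is a single polygon with 8 vertices. Extrusion per mm of travel: 0.4 × 0.25 / (π × 0.875²) = 0.041575. Accumulating E over each segment gives final E = 2.2903.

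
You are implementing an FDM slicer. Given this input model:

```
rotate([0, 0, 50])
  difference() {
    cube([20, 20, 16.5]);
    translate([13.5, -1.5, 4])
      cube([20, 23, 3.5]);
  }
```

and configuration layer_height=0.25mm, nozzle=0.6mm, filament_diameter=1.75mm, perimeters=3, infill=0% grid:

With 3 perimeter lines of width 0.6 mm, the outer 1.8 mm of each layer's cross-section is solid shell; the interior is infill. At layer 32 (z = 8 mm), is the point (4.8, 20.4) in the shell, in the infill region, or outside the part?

At z = 8 mm: the 20×20 cube contributes its full rectangle; the cube at (13.5, -1.5) does not reach this height (z outside [4, 7.5]); After the difference (first − rest): none of the subtracted shapes is present at this height, so the 20×20 cube is unchanged — 1 connected region; (whole slice rotated 50° about Z — lengths, areas and connectivity unchanged). Overall, the cross-section is a single solid region. Undo the 50° rotation: the query point maps to (18.713, 9.436) in the un-rotated model frame. The nearest boundary edge runs (20.00, 0.00)→(20.00, 20.00); distance from the point to it = 1.29 mm. The point is inside the cross-section, 1.29 mm from the nearest boundary — within the 1.8 mm shell band (3 × 0.6).

shell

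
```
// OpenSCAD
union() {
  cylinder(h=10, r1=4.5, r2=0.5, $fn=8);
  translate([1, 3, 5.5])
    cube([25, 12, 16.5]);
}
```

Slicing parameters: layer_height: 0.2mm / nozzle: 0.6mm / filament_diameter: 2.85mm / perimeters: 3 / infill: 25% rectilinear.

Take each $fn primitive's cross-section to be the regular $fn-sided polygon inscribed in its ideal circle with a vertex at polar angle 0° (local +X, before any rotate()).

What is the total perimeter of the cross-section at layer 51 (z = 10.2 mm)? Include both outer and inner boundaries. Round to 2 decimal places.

74.00 mm

At z = 10.2 mm: the cone does not reach this height (z outside [0, 10]); the cube at (1, 3) is present — its section is the full 25×12 rectangle (perimeter 74.00 mm); Taking the union: only the 25×12 cube at (1, 3) is present, so the union is just that shape — boundary = 74.00 mm. Overall, the cross-section is a single solid region. Total boundary length (outer) = 74.00 mm.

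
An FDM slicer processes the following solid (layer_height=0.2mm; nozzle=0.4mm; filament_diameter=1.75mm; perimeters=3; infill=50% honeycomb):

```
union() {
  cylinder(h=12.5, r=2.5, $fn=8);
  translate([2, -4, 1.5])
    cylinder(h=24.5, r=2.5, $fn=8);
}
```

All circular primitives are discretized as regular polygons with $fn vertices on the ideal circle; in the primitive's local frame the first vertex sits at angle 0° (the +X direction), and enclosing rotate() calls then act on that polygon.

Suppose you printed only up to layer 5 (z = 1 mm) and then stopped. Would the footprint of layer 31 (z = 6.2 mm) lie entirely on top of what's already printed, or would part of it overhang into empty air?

part overhangs

Compare the two slices. At z = 1: the r=2.5 cylinder contributes a regular 8-gon of circumradius 2.5 (area = (8/2)·2.500²·sin(360°/8) = 17.68 mm²); the cylinder at (2, -4) does not reach this height (z outside [1.5, 26]); Merging all regions: only the r=2.5 cylinder is present, so the union is just that shape — area = 17.68 mm². At z = 6.2: the cylinder: section is a regular 8-gon, circumradius r=2.5 (area = (8/2)·2.500²·sin(360°/8) = 17.68 mm²); the r=2.5 cylinder at (2, -4) gives a regular 8-gon of circumradius 2.5 (constant along its height) (area = (8/2)·2.500²·sin(360°/8) = 17.68 mm²); Merging all regions: the regions partially overlap — summed areas 35.36 mm² minus the doubly-counted overlap 0.28 mm² gives 35.08 mm² — area = 35.08 mm². Checking containment: at z = 6.2 the cross-section extends beyond the z = 1 cross-section by about 17.40 mm².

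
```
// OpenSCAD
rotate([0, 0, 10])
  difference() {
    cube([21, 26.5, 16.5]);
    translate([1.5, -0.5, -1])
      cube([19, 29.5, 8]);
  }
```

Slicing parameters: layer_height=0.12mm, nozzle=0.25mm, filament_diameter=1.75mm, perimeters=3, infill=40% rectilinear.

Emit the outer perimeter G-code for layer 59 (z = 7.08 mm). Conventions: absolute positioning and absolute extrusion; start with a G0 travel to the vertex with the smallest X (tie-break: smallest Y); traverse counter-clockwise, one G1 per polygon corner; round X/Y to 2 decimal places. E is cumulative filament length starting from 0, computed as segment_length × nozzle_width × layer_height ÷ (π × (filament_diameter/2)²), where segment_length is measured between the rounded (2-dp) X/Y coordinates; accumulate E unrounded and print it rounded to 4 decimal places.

At z = 7.08 mm: the cube (footprint 21×26.5) is included at this height; the cube at (1.5, -0.5) does not reach this height (z outside [-1, 7]); Subtracting the remaining from the first: none of the subtracted shapes is present at this height, so the 21×26.5 cube is unchanged — 1 connected region; (rotated 10° about Z; rotation is an isometry so areas/perimeters/island counts are preserved). The outline is a single polygon with 4 vertices. Extrusion per mm of travel: 0.25 × 0.12 / (π × 0.875²) = 0.012473. Accumulating E over each segment gives final E = 1.1848.

G0 X-4.60 Y26.10 Z7.08
G1 X0.00 Y0.00 E0.3306
G1 X20.68 Y3.65 E0.5925
G1 X16.08 Y29.74 E0.9229
G1 X-4.60 Y26.10 E1.1848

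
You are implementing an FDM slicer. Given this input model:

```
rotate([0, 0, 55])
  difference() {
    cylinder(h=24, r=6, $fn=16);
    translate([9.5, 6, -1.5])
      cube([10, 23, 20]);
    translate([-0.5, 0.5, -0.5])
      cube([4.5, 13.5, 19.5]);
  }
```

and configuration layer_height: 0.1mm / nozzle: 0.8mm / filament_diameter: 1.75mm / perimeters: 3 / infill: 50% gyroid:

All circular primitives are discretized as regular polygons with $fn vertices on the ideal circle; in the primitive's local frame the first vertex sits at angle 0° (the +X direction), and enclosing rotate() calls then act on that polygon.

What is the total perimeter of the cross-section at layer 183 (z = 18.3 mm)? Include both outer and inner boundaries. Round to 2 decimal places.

At z = 18.3 mm: the r=6 cylinder gives a regular 16-gon of circumradius 6 (constant along its height) (perimeter = 2·16·6.000·sin(180°/16) = 37.46 mm); the cube at (9.5, 6) is present — its section is the full 10×23 rectangle (perimeter 66.00 mm); the 4.5×13.5 cube at (-0.5, 0.5) contributes its full rectangle (perimeter 36.00 mm); After the difference (first − rest): starting from the r=6 cylinder, the 10×23 cube at (9.5, 6) misses the remaining region (no effect); the 4.5×13.5 cube at (-0.5, 0.5) partially overlaps it — only the 22.45 mm² overlap (of its 60.75 mm²) is removed, clipping the outline — boundary = 46.36 mm; (whole slice rotated 55° about Z — lengths, areas and connectivity unchanged). Overall, the cross-section is a single solid region. Total boundary length (outer) = 46.36 mm.

46.36 mm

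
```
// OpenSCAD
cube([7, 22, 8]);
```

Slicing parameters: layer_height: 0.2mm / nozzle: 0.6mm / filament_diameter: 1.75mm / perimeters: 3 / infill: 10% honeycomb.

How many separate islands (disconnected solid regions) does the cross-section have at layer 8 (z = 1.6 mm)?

At z = 1.6 mm: the 7×22 cube contributes its full rectangle. Overall, the cross-section is a single solid region. Island count = 1.

1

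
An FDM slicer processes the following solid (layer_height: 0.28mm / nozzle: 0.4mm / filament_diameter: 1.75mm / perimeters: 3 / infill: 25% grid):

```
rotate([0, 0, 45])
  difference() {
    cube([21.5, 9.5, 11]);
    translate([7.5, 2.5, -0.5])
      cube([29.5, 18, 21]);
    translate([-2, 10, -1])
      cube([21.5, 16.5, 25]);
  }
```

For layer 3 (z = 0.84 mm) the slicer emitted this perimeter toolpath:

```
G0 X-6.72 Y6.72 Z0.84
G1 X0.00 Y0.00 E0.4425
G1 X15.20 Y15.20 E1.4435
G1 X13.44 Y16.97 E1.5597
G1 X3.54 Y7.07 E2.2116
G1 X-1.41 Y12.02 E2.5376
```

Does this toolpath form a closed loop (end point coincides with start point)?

no

Start point (G0): (-6.72, 6.72). End point (last G1): the path does not return to the start — open.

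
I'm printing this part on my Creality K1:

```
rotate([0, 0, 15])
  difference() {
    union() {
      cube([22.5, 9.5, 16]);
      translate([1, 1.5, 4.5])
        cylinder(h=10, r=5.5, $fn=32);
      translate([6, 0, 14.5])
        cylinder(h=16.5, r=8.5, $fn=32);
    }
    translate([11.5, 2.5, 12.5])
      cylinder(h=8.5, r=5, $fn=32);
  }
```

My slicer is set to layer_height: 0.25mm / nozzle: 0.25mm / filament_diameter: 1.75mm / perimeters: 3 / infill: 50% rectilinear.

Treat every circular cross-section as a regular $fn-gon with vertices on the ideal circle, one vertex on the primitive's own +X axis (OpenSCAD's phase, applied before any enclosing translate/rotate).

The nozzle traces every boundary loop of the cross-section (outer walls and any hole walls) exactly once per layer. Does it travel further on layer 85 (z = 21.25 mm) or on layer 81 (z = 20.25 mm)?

layer 81 (z = 20.25 mm)

Layer 85 (z = 21.25): the cube is absent (z outside [0, 16]); the cylinder at (1, 1.5) is absent (z outside [4.5, 14.5]); the cylinder at (6, 0): section is a regular 32-gon, circumradius r=8.5 (perimeter = 2·32·8.500·sin(180°/32) = 53.32 mm); Combining (union): only the r=8.5 cylinder at (6, 0) is present, so the union is just that shape — boundary = 53.32 mm; the cylinder at (11.5, 2.5) does not reach this height (z outside [12.5, 21]); Subtracting the remaining from the first: none of the subtracted shapes is present at this height, so that combined region is unchanged — boundary = 53.32 mm; (rotated 15° about Z; rotation is an isometry so areas/perimeters/island counts are preserved). So its perimeter = 53.32 mm. Layer 81 (z = 20.25): the cube is absent (z outside [0, 16]); the cylinder at (1, 1.5) does not reach this height (z outside [4.5, 14.5]); the r=8.5 cylinder at (6, 0) contributes a regular 32-gon of circumradius 8.5 (perimeter = 2·32·8.500·sin(180°/32) = 53.32 mm); Merging all regions: only the r=8.5 cylinder at (6, 0) is present, so the union is just that shape — boundary = 53.32 mm; the r=5 cylinder at (11.5, 2.5) contributes a regular 32-gon of circumradius 5 (perimeter = 2·32·5.000·sin(180°/32) = 31.37 mm); Taking the first minus the rest: starting from the result so far, the r=5 cylinder at (11.5, 2.5) partially overlaps it — only the 58.05 mm² overlap (of its 78.04 mm²) is removed, clipping the outline — boundary = 60.28 mm; (rotated 15° about Z; rotation is an isometry so areas/perimeters/island counts are preserved). So its perimeter = 60.28 mm. Layer 81 is larger (60.28 vs 53.32 mm).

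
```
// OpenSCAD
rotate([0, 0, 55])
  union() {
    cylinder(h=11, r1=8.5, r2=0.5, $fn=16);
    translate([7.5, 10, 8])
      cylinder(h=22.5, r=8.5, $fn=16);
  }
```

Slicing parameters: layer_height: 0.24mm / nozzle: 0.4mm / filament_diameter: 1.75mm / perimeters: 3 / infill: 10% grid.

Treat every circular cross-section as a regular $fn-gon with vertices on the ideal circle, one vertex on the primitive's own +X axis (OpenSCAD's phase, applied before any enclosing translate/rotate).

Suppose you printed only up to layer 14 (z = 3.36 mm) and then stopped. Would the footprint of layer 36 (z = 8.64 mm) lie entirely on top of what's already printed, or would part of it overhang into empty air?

part overhangs

Compare the two slices. At z = 3.36: the cone: at t=0.305 of its height the radius interpolates to r₁+(r₂−r₁)t = 6.056, giving a regular 16-gon of that circumradius (area = (16/2)·6.056²·sin(360°/16) = 112.29 mm²); the cylinder at (7.5, 10) is not intersected at this z (z outside [8, 30.5]); Taking the union: only the cone is present, so the union is just that shape — area = 112.29 mm²; (rotated 55° about Z; rotation is an isometry so areas/perimeters/island counts are preserved). At z = 8.64: the cone (r1=8.5→r2=0.5) has section circumradius 2.216 here — a regular 16-gon (area = (16/2)·2.216²·sin(360°/16) = 15.04 mm²); the cylinder at (7.5, 10): section is a regular 16-gon, circumradius r=8.5 (area = (16/2)·8.500²·sin(360°/16) = 221.19 mm²); Combining (union): the 2 present regions are separate (no shared area or edge), so areas and boundary lengths simply add and each stays a separate island — area = 236.23 mm²; (whole slice rotated 55° about Z — lengths, areas and connectivity unchanged). Checking containment: at z = 8.64 the cross-section extends beyond the z = 3.36 cross-section by about 212.40 mm².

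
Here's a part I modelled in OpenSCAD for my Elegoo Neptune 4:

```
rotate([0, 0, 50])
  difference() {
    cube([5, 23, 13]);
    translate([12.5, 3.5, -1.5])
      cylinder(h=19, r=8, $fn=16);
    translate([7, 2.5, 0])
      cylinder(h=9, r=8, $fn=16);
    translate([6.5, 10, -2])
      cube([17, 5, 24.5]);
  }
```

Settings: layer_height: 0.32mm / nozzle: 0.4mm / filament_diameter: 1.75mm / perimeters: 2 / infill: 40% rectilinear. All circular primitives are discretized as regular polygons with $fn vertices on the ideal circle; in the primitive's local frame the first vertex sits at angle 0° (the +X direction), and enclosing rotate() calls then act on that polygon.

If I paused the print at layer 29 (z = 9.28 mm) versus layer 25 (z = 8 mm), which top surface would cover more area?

layer 29 (z = 9.28 mm)

Layer 29 (z = 9.28): the cube (footprint 5×23) is included at this height (area 115.00 mm²); the r=8 cylinder at (12.5, 3.5) contributes a regular 16-gon of circumradius 8 (area = (16/2)·8.000²·sin(360°/16) = 195.93 mm²); the cylinder at (7, 2.5) is absent (z outside [0, 9]); the 17×5 cube at (6.5, 10) contributes its full rectangle (area 85.00 mm²); Taking the first minus the rest: starting from the 5×23 cube (115.00 mm²), the r=8 cylinder at (12.5, 3.5) partially overlaps it — only the 1.26 mm² overlap (of its 195.93 mm²) is removed, clipping the outline; the 17×5 cube at (6.5, 10) misses the remaining region (no effect) — area = 113.74 mm²; (whole slice rotated 50° about Z — lengths, areas and connectivity unchanged). So its area = 113.74 mm². Layer 25 (z = 8): the cube is present — its section is the full 5×23 rectangle (area 115.00 mm²); the cylinder at (12.5, 3.5): section is a regular 16-gon, circumradius r=8 (area = (16/2)·8.000²·sin(360°/16) = 195.93 mm²); the r=8 cylinder at (7, 2.5) contributes a regular 16-gon of circumradius 8 (area = (16/2)·8.000²·sin(360°/16) = 195.93 mm²); the cube at (6.5, 10) is present — its section is the full 17×5 rectangle (area 85.00 mm²); Subtracting the remaining from the first: starting from the 5×23 cube (115.00 mm²), the r=8 cylinder at (12.5, 3.5) partially overlaps it — only the 1.26 mm² overlap (of its 195.93 mm²) is removed, clipping the outline; the r=8 cylinder at (7, 2.5) partially overlaps it — only the 42.38 mm² overlap (of its 195.93 mm²) is removed, clipping the outline; the 17×5 cube at (6.5, 10) misses the remaining region (no effect) — area = 71.36 mm²; (rotated 50° about Z; rotation is an isometry so areas/perimeters/island counts are preserved). So its area = 71.36 mm². Layer 29 is larger (113.74 vs 71.36 mm²).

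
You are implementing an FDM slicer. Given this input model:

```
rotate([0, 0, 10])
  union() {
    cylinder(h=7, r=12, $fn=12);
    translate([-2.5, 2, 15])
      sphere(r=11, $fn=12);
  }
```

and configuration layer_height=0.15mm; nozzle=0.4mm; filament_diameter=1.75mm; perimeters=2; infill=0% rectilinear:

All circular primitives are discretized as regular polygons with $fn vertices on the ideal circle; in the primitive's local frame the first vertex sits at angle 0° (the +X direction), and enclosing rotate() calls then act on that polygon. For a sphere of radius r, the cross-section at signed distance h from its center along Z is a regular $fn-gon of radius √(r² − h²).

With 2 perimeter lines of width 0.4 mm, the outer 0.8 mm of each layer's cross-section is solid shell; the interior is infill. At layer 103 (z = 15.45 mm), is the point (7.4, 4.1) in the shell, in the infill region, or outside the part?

shell

At z = 15.45 mm: the cylinder is not intersected at this z (z outside [0, 7]); the sphere at (-2.5, 2): section is a regular 12-gon, circumradius = √(r²−h²) = √(11²−0.45²) = 10.991; Merging all regions: only the r=11 sphere at (-2.5, 2) is present, so the union is just that shape — 1 connected region; (rotated 10° about Z; rotation is an isometry so areas/perimeters/island counts are preserved). Overall, the cross-section is a single solid region. Undo the 10° rotation: the query point maps to (8.000, 2.753) in the un-rotated model frame. The nearest boundary edge runs (8.49, 2.00)→(7.02, 7.50); distance from the point to it = 0.28 mm. The point is inside the cross-section, 0.28 mm from the nearest boundary — within the 0.8 mm shell band (2 × 0.4).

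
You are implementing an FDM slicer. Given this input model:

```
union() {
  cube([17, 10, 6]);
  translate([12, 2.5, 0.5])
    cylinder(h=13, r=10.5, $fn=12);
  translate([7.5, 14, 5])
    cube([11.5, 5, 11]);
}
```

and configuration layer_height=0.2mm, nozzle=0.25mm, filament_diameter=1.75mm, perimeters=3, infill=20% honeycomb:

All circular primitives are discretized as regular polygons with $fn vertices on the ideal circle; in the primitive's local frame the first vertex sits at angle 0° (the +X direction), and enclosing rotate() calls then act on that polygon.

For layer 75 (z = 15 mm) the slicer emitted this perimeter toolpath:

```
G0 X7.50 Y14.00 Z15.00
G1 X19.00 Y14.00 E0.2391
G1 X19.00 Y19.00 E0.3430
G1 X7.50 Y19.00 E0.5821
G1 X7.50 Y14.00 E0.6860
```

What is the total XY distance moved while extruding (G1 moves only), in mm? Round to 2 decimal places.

Sum the Euclidean lengths of each G1 segment: total = 33.00 mm.

33.00 mm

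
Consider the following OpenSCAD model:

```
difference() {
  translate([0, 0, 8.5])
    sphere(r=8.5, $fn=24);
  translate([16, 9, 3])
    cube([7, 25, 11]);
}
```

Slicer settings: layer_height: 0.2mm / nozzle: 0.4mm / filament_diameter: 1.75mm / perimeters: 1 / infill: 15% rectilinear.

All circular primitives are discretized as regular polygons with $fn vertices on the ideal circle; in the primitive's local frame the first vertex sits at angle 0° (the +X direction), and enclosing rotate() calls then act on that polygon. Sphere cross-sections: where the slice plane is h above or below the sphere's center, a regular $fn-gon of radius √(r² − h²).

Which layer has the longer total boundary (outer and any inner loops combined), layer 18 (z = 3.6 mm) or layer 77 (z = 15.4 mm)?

Layer 18 (z = 3.6): the sphere: section is a regular 24-gon, circumradius = √(r²−h²) = √(8.5²−4.9²) = 6.946 (perimeter = 2·24·6.946·sin(180°/24) = 43.52 mm); the 7×25 cube at (16, 9) contributes its full rectangle (perimeter 64.00 mm); Taking the first minus the rest: starting from the r=8.5 sphere, the 7×25 cube at (16, 9) misses the remaining region (no effect) — boundary = 43.52 mm. So its perimeter = 43.52 mm. Layer 77 (z = 15.4): the r=8.5 sphere slices to a regular 24-gon of circumradius 4.964 (√(r²−h²) with h=6.9 from center) (perimeter = 2·24·4.964·sin(180°/24) = 31.10 mm); the cube at (16, 9) does not reach this height (z outside [3, 14]); Taking the first minus the rest: none of the subtracted shapes is present at this height, so the r=8.5 sphere is unchanged — boundary = 31.10 mm. So its perimeter = 31.10 mm. Layer 18 is larger (43.52 vs 31.10 mm).

layer 18 (z = 3.6 mm)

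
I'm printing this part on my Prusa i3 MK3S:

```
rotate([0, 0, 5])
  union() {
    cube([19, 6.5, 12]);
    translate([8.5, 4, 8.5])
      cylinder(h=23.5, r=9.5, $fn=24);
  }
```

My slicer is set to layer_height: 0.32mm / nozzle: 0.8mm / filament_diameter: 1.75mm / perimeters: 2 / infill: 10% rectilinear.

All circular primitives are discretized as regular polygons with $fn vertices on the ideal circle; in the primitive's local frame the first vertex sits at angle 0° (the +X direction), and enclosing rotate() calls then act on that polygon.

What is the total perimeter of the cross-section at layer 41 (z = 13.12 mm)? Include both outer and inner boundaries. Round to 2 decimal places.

59.52 mm

At z = 13.12 mm: the cube does not reach this height (z outside [0, 12]); the cylinder at (8.5, 4): section is a regular 24-gon, circumradius r=9.5 (perimeter = 2·24·9.500·sin(180°/24) = 59.52 mm); Combining (union): only the r=9.5 cylinder at (8.5, 4) is present, so the union is just that shape — boundary = 59.52 mm; (rotated 5° about Z; rotation is an isometry so areas/perimeters/island counts are preserved). Overall, the cross-section is a single solid region. Total boundary length (outer) = 59.52 mm.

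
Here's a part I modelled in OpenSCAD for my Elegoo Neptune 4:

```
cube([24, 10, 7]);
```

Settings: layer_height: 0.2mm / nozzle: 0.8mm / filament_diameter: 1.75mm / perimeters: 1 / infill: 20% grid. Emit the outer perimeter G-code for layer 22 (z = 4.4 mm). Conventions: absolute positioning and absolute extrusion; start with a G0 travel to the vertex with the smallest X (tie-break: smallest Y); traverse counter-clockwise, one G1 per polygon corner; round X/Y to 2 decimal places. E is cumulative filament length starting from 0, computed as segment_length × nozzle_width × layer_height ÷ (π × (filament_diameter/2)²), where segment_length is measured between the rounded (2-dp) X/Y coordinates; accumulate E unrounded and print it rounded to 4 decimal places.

G0 X0.00 Y0.00 Z4.40
G1 X24.00 Y0.00 E1.5965
G1 X24.00 Y10.00 E2.2617
G1 X0.00 Y10.00 E3.8582
G1 X0.00 Y0.00 E4.5234

At z = 4.4 mm: the cube (footprint 24×10) is included at this height. The outline is a single polygon with 4 vertices. Extrusion per mm of travel: 0.8 × 0.2 / (π × 0.875²) = 0.066520. Accumulating E over each segment gives final E = 4.5234.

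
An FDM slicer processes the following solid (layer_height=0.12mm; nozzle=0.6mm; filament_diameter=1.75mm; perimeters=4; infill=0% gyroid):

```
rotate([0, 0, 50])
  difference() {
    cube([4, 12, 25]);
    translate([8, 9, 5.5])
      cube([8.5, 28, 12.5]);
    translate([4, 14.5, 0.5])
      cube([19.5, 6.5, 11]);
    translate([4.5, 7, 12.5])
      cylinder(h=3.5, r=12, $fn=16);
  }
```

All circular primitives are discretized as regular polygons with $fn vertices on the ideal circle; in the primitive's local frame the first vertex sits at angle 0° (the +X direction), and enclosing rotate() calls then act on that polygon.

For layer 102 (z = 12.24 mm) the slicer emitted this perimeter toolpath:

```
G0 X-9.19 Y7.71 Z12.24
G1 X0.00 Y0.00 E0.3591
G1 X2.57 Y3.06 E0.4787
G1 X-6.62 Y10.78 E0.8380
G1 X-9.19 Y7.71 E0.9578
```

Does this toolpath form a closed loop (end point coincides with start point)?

yes

Start point (G0): (-9.19, 7.71). End point (last G1): the path returns to the start — closed.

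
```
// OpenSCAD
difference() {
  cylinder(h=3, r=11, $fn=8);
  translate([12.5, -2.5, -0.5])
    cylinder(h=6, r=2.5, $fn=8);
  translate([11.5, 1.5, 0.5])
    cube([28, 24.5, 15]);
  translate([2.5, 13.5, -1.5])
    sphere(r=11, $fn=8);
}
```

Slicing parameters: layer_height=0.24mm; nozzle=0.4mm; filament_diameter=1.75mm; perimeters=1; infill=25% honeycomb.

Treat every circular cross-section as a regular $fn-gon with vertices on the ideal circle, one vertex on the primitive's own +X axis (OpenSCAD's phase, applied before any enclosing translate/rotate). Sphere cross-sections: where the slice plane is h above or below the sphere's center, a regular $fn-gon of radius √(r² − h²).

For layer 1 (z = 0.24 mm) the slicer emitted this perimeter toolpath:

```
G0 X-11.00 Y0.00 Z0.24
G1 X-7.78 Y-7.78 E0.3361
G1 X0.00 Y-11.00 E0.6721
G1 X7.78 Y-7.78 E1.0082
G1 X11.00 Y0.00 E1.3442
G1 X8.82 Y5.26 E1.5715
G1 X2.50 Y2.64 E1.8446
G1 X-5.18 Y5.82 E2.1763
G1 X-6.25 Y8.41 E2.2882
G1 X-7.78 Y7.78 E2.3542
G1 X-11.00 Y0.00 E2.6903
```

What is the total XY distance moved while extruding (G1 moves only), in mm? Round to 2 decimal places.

Sum the Euclidean lengths of each G1 segment: total = 67.40 mm.

67.40 mm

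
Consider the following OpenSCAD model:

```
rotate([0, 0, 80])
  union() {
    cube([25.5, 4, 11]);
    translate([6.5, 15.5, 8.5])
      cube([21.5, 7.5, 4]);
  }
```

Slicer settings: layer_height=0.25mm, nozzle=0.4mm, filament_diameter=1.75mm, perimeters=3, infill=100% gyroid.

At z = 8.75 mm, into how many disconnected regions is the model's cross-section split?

At z = 8.75 mm: the 25.5×4 cube contributes its full rectangle; the cube at (6.5, 15.5) is present — its section is the full 21.5×7.5 rectangle; Merging all regions: the 2 present regions are separate (no shared area or edge), so areas and boundary lengths simply add and each stays a separate island — 2 connected regions; (rotated 80° about Z; rotation is an isometry so areas/perimeters/island counts are preserved). The result has 2 disconnected regions.

2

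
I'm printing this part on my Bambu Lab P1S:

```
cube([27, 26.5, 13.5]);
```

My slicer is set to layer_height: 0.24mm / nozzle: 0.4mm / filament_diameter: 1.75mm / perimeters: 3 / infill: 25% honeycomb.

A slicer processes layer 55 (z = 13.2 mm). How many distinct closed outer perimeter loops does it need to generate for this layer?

1

At z = 13.2 mm: the 27×26.5 cube contributes its full rectangle. The result has 1 disconnected region.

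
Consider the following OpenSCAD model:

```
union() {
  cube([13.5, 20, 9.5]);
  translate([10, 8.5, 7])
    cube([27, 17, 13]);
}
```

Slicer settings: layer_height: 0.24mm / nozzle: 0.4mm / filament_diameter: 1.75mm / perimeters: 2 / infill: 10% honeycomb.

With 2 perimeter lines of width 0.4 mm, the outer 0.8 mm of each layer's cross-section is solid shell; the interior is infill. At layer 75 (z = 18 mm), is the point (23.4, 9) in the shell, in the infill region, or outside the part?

shell

At z = 18 mm: the cube is not intersected at this z (z outside [0, 9.5]); the 27×17 cube at (10, 8.5) contributes its full rectangle; Taking the union: only the 27×17 cube at (10, 8.5) is present, so the union is just that shape — 1 connected region. Overall, the cross-section is a single solid region. The nearest boundary edge runs (10.00, 8.50)→(37.00, 8.50); distance from the point to it = 0.50 mm. The point is inside the cross-section, 0.50 mm from the nearest boundary — within the 0.8 mm shell band (2 × 0.4).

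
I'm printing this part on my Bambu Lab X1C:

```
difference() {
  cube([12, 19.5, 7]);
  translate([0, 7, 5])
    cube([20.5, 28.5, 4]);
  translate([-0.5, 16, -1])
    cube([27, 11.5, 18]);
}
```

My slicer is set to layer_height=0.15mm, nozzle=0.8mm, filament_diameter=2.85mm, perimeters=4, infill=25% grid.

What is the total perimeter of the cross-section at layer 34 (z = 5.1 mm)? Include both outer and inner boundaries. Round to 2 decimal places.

At z = 5.1 mm: the cube is present — its section is the full 12×19.5 rectangle (perimeter 63.00 mm); the cube at (0, 7) is present — its section is the full 20.5×28.5 rectangle (perimeter 98.00 mm); the 27×11.5 cube at (-0.5, 16) contributes its full rectangle (perimeter 77.00 mm); Taking the first minus the rest: starting from the 12×19.5 cube, the 20.5×28.5 cube at (0, 7) partially overlaps it — only the 150.00 mm² overlap (of its 584.25 mm²) is removed, clipping the outline; the 27×11.5 cube at (-0.5, 16) misses the remaining region (no effect) — boundary = 38.00 mm. Overall, the cross-section is a single solid region. Total boundary length (outer) = 38.00 mm.

38.00 mm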